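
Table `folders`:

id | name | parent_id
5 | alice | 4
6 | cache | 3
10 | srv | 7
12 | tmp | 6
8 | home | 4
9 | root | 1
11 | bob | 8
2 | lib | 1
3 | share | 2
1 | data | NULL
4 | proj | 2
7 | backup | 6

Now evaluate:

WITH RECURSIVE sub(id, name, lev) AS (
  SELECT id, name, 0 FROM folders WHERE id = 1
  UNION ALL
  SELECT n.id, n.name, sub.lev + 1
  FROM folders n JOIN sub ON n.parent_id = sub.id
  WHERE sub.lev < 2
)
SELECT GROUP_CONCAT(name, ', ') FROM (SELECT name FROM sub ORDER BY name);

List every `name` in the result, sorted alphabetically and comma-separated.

data, lib, proj, root, share

Base: id=1 (data) at lev 0.
Iteration 1: rows with parent_id in {1} -> lib (id 2, lev 1), root (id 9, lev 1).
Iteration 2: rows with parent_id in {2,9} -> share (id 3, lev 2), proj (id 4, lev 2).
Iteration 3: lev < 2 fails for all current rows; recursion stops.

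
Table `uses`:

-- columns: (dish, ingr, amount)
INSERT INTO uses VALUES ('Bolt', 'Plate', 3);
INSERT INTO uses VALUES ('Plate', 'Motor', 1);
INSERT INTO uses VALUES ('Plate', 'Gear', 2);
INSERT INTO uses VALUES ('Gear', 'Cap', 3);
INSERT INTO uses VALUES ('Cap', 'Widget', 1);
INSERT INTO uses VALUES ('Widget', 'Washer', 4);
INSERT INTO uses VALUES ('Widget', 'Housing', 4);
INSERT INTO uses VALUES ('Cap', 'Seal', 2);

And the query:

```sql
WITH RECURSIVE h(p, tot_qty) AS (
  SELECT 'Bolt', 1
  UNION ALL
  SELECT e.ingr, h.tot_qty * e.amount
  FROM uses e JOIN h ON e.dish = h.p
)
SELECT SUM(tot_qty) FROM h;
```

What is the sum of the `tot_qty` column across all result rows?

Base: (Bolt, tot_qty=1).
Iteration 1: components of {Bolt} -> Plate = 1*3 = 3.
Iteration 2: components of {Plate} -> Gear = 3*2 = 6, Motor = 3*1 = 3.
Iteration 3: components of {Gear,Motor} -> Cap = 6*3 = 18.
Iteration 4: components of {Cap} -> Seal = 18*2 = 36, Widget = 18*1 = 18.
Iteration 5: components of {Seal,Widget} -> Housing = 18*4 = 72, Washer = 18*4 = 72.
Iteration 6: no further components; recursion stops.
SUM(tot_qty) = 1 + 3 + 3 + 6 + 18 + 18 + 36 + 72 + 72 = 229.

229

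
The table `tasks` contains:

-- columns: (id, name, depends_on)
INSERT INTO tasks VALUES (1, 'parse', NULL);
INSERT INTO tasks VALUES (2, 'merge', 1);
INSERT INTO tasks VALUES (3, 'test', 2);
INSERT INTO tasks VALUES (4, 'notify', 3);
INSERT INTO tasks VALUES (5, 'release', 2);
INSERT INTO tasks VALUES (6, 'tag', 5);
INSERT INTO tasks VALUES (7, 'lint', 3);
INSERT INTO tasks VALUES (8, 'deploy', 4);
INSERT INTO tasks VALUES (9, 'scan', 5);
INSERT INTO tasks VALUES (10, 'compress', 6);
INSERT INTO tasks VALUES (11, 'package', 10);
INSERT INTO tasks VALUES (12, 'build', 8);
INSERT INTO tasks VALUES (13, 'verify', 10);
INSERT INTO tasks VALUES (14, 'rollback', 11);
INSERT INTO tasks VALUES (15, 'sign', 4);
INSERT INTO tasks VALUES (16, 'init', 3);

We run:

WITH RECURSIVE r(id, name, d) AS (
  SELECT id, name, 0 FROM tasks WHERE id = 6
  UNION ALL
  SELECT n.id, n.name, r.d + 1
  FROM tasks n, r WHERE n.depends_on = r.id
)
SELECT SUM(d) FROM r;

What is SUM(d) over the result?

Base: id=6 (tag) at d 0.
Iteration 1: rows with depends_on in {6} -> compress (id 10, d 1).
Iteration 2: rows with depends_on in {10} -> package (id 11, d 2), verify (id 13, d 2).
Iteration 3: rows with depends_on in {11,13} -> rollback (id 14, d 3).
Iteration 4: no rows with depends_on in {14}; recursion stops.
SUM(d) = 0 + 1 + 2 + 2 + 3 = 8.

8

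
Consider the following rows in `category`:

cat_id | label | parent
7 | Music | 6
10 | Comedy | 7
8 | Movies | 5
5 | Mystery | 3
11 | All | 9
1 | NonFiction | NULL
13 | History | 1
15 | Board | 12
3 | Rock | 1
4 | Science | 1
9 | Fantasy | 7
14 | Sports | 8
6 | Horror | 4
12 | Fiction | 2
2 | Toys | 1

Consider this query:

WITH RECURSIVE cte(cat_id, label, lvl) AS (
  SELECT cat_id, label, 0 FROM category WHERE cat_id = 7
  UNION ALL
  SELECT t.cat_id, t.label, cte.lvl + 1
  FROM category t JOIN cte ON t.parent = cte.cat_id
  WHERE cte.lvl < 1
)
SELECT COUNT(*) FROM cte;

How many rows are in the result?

3

Base: cat_id=7 (Music) at lvl 0.
Iteration 1: rows with parent in {7} -> Fantasy (id 9, lvl 1), Comedy (id 10, lvl 1).
Iteration 2: lvl < 1 fails for all current rows; recursion stops.
Total rows emitted: 3.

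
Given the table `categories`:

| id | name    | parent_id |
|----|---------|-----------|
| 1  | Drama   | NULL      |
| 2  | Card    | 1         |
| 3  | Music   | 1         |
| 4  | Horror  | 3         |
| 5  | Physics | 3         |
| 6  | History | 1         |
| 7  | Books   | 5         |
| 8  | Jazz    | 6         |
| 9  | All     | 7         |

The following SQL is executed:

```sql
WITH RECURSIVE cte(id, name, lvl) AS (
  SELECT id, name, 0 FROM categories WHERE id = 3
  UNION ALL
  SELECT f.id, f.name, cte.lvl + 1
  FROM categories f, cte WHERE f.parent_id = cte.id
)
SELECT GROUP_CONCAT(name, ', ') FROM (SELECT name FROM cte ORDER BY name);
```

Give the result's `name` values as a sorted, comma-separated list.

Base: id=3 (Music) at lvl 0.
Iteration 1: rows with parent_id in {3} -> Horror (id 4, lvl 1), Physics (id 5, lvl 1).
Iteration 2: rows with parent_id in {4,5} -> Books (id 7, lvl 2).
Iteration 3: rows with parent_id in {7} -> All (id 9, lvl 3).
Iteration 4: no rows with parent_id in {9}; recursion stops.

All, Books, Horror, Music, Physics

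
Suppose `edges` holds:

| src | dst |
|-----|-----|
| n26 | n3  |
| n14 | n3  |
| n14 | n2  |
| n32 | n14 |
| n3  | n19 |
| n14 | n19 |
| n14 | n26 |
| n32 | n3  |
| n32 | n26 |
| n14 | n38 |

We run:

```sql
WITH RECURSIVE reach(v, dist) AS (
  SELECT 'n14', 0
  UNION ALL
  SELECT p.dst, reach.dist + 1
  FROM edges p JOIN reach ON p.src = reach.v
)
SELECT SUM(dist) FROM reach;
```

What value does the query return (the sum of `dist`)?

Base: (n14, dist=0).
Iteration 1: edges from {n14} -> (n19, dist=1), (n2, dist=1), (n26, dist=1), (n3, dist=1), (n38, dist=1).
Iteration 2: edges from {n19,n2,n26,n3,n38} -> (n19, dist=2), (n3, dist=2).
Iteration 3: edges from {n19,n3} -> (n19, dist=3).
Iteration 4: no outgoing edges from {n19}; recursion stops.
SUM(dist) = 0 + 1 + 1 + 1 + 1 + 1 + 2 + 2 + 3 = 12.

12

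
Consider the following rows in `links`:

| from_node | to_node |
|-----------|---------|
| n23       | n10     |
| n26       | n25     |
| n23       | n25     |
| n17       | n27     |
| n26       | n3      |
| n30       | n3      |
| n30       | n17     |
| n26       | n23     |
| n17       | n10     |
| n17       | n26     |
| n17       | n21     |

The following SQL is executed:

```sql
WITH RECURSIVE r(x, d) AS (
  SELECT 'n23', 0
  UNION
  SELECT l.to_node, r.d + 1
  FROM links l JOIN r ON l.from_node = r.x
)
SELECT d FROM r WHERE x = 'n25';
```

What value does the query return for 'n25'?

1

Base: (n23, d=0).
Iteration 1: edges from {n23} -> (n10, d=1), (n25, d=1).
Iteration 2: no outgoing edges from {n10,n25}; recursion stops.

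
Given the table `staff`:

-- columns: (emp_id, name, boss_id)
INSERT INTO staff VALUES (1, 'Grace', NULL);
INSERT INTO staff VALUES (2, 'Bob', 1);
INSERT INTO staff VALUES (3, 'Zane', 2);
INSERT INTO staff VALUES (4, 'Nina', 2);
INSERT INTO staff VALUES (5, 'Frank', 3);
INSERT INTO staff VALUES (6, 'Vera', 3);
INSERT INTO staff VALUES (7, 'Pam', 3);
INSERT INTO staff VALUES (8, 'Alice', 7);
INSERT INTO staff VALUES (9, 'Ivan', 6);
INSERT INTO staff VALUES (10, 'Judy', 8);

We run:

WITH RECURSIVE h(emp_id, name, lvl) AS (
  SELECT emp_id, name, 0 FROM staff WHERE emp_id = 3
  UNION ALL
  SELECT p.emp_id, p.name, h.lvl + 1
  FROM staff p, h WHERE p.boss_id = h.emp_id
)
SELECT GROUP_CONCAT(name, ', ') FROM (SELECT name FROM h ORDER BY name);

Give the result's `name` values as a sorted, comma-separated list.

Alice, Frank, Ivan, Judy, Pam, Vera, Zane

Base: emp_id=3 (Zane) at lvl 0.
Iteration 1: rows with boss_id in {3} -> Frank (id 5, lvl 1), Vera (id 6, lvl 1), Pam (id 7, lvl 1).
Iteration 2: rows with boss_id in {5,6,7} -> Alice (id 8, lvl 2), Ivan (id 9, lvl 2).
Iteration 3: rows with boss_id in {8,9} -> Judy (id 10, lvl 3).
Iteration 4: no rows with boss_id in {10}; recursion stops.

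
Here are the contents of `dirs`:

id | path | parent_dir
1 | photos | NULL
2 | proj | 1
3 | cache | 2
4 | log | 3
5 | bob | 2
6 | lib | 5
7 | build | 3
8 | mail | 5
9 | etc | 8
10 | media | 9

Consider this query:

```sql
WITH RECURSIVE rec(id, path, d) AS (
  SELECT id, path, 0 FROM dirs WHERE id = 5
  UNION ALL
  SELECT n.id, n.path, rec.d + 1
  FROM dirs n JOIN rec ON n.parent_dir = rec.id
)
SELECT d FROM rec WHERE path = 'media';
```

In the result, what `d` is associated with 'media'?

3

Base: id=5 (bob) at d 0.
Iteration 1: rows with parent_dir in {5} -> lib (id 6, d 1), mail (id 8, d 1).
Iteration 2: rows with parent_dir in {6,8} -> etc (id 9, d 2).
Iteration 3: rows with parent_dir in {9} -> media (id 10, d 3).
Iteration 4: no rows with parent_dir in {10}; recursion stops.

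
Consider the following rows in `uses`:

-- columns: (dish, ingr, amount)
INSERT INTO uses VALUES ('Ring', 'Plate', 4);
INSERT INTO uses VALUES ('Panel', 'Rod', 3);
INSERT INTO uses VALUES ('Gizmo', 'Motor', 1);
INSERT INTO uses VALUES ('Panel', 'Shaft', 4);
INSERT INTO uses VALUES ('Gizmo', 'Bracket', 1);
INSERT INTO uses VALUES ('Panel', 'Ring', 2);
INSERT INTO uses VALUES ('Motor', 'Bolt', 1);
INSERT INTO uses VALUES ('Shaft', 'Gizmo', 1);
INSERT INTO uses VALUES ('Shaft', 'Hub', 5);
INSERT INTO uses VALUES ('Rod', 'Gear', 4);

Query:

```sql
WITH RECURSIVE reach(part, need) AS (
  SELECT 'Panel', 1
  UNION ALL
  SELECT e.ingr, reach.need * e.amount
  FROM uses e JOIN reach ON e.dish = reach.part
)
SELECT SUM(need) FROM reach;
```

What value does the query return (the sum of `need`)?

Base: (Panel, need=1).
Iteration 1: components of {Panel} -> Ring = 1*2 = 2, Rod = 1*3 = 3, Shaft = 1*4 = 4.
Iteration 2: components of {Ring,Rod,Shaft} -> Gear = 3*4 = 12, Gizmo = 4*1 = 4, Hub = 4*5 = 20, Plate = 2*4 = 8.
Iteration 3: components of {Gear,Gizmo,Hub,Plate} -> Bracket = 4*1 = 4, Motor = 4*1 = 4.
Iteration 4: components of {Bracket,Motor} -> Bolt = 4*1 = 4.
Iteration 5: no further components; recursion stops.
SUM(need) = 1 + 2 + 3 + 4 + 8 + 12 + 4 + 20 + 4 + 4 + 4 = 66.

66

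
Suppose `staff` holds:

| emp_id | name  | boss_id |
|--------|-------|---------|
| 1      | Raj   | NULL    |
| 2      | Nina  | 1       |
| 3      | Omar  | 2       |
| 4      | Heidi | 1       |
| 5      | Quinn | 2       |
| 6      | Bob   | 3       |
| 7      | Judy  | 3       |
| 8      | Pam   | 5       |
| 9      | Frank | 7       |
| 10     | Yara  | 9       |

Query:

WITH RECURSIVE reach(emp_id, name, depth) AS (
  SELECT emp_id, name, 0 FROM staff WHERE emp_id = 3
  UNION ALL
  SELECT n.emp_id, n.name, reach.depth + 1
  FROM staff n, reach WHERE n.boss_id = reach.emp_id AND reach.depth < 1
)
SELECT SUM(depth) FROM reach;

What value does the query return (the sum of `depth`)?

2

Base: emp_id=3 (Omar) at depth 0.
Iteration 1: rows with boss_id in {3} -> Bob (id 6, depth 1), Judy (id 7, depth 1).
Iteration 2: depth < 1 fails for all current rows; recursion stops.
SUM(depth) = 0 + 1 + 1 = 2.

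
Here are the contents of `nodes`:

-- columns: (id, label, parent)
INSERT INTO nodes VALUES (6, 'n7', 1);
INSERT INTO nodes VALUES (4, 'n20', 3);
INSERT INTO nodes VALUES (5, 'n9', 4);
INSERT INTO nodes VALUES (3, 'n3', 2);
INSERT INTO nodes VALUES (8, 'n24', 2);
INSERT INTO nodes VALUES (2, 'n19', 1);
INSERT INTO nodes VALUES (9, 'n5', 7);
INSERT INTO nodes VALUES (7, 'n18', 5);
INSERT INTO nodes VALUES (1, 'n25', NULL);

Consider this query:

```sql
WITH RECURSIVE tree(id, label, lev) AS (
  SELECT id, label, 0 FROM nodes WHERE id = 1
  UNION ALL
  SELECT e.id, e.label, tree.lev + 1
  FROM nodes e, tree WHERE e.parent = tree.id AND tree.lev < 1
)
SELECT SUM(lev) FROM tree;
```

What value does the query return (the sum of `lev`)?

Base: id=1 (n25) at lev 0.
Iteration 1: rows with parent in {1} -> n19 (id 2, lev 1), n7 (id 6, lev 1).
Iteration 2: lev < 1 fails for all current rows; recursion stops.
SUM(lev) = 0 + 1 + 1 = 2.

2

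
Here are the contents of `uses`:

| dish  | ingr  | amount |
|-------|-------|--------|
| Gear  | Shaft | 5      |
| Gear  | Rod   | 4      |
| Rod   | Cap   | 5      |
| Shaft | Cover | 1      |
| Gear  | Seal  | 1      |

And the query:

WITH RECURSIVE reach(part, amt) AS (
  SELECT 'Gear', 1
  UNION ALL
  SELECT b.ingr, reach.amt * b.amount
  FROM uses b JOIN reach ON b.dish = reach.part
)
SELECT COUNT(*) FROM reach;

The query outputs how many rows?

6

Base: (Gear, amt=1).
Iteration 1: components of {Gear} -> Rod = 1*4 = 4, Seal = 1*1 = 1, Shaft = 1*5 = 5.
Iteration 2: components of {Rod,Seal,Shaft} -> Cap = 4*5 = 20, Cover = 5*1 = 5.
Iteration 3: no further components; recursion stops.
Total rows emitted: 6.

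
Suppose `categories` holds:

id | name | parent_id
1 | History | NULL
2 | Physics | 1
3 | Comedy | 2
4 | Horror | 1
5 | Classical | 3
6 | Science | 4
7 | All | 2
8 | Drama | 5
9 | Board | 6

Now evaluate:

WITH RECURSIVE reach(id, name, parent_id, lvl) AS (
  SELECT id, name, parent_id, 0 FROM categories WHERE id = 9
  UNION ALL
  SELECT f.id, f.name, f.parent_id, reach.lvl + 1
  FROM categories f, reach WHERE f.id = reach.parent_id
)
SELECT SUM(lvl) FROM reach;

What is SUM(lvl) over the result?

6

Base: id=9 (Board), parent_id=6, lvl 0.
Iteration 1: join on id=6 -> Science (id 6, parent_id=4, lvl 1).
Iteration 2: join on id=4 -> Horror (id 4, parent_id=1, lvl 2).
Iteration 3: join on id=1 -> History (id 1, parent_id=NULL, lvl 3).
Iteration 4: parent_id is NULL; no match; recursion stops.
SUM(lvl) = 0 + 1 + 2 + 3 = 6.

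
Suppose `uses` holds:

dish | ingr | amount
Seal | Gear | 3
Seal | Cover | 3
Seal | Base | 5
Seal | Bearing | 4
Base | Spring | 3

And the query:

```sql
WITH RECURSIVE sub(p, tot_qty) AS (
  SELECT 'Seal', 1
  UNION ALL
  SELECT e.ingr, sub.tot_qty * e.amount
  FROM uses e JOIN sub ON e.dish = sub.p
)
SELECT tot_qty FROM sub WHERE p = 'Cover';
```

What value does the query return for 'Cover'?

3

Base: (Seal, tot_qty=1).
Iteration 1: components of {Seal} -> Base = 1*5 = 5, Bearing = 1*4 = 4, Cover = 1*3 = 3, Gear = 1*3 = 3.
Iteration 2: components of {Base,Bearing,Cover,Gear} -> Spring = 5*3 = 15.
Iteration 3: no further components; recursion stops.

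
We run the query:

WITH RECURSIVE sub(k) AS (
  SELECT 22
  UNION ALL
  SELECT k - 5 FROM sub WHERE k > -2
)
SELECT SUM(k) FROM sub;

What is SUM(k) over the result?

57

Base: k=22.
Iteration 1: 22 > -2 holds -> k = 22 - 5 = 17.
Iteration 2: 17 > -2 holds -> k = 17 - 5 = 12.
Iteration 3: 12 > -2 holds -> k = 12 - 5 = 7.
Iteration 4: 7 > -2 holds -> k = 7 - 5 = 2.
Iteration 5: 2 > -2 holds -> k = 2 - 5 = -3.
Iteration 6: -3 > -2 fails; recursion stops.
SUM(k) = 22 + 17 + 12 + 7 + 2 + -3 = 57.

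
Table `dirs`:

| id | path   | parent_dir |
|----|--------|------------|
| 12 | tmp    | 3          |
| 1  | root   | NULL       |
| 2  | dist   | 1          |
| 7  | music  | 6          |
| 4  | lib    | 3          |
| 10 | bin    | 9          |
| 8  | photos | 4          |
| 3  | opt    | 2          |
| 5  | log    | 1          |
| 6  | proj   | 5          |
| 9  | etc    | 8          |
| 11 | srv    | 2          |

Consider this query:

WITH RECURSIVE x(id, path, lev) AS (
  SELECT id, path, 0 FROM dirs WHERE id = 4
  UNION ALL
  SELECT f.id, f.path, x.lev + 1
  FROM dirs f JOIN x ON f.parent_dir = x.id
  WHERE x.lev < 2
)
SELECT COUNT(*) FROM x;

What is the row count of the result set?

3

Base: id=4 (lib) at lev 0.
Iteration 1: rows with parent_dir in {4} -> photos (id 8, lev 1).
Iteration 2: rows with parent_dir in {8} -> etc (id 9, lev 2).
Iteration 3: lev < 2 fails for all current rows; recursion stops.
Total rows emitted: 3.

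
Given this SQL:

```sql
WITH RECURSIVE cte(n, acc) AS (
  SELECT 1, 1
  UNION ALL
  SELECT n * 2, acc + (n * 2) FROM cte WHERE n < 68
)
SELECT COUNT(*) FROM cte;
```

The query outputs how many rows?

8

Base: n=1, acc=1.
Iteration 1: 1 < 68 holds -> n = 1 * 2 = 2, acc = 1 + 2 = 3.
Iteration 2: 2 < 68 holds -> n = 2 * 2 = 4, acc = 3 + 4 = 7.
Iteration 3: 4 < 68 holds -> n = 4 * 2 = 8, acc = 7 + 8 = 15.
Iteration 4: 8 < 68 holds -> n = 8 * 2 = 16, acc = 15 + 16 = 31.
Iteration 5: 16 < 68 holds -> n = 16 * 2 = 32, acc = 31 + 32 = 63.
Iteration 6: 32 < 68 holds -> n = 32 * 2 = 64, acc = 63 + 64 = 127.
Iteration 7: 64 < 68 holds -> n = 64 * 2 = 128, acc = 127 + 128 = 255.
Iteration 8: 128 < 68 fails; recursion stops.
Total rows emitted: 8.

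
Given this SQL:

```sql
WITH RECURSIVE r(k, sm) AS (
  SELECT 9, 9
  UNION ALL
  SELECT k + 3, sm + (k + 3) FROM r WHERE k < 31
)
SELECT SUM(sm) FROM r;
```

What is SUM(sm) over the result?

765

Base: k=9, sm=9.
Iteration 1: 9 < 31 holds -> k = 9 + 3 = 12, sm = 9 + 12 = 21.
Iteration 2: 12 < 31 holds -> k = 12 + 3 = 15, sm = 21 + 15 = 36.
Iteration 3: 15 < 31 holds -> k = 15 + 3 = 18, sm = 36 + 18 = 54.
Iteration 4: 18 < 31 holds -> k = 18 + 3 = 21, sm = 54 + 21 = 75.
Iteration 5: 21 < 31 holds -> k = 21 + 3 = 24, sm = 75 + 24 = 99.
Iteration 6: 24 < 31 holds -> k = 24 + 3 = 27, sm = 99 + 27 = 126.
Iteration 7: 27 < 31 holds -> k = 27 + 3 = 30, sm = 126 + 30 = 156.
Iteration 8: 30 < 31 holds -> k = 30 + 3 = 33, sm = 156 + 33 = 189.
Iteration 9: 33 < 31 fails; recursion stops.
SUM(sm) = 9 + 21 + 36 + 54 + 75 + 99 + 126 + 156 + 189 = 765.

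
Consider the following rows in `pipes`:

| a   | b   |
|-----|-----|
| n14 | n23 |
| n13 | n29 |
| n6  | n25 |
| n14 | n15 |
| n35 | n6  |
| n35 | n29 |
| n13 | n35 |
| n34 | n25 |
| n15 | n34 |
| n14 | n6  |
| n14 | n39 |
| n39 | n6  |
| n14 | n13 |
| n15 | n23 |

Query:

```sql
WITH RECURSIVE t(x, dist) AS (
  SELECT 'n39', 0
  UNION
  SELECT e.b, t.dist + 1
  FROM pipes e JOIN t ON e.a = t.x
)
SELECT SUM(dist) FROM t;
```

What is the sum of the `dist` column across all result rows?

3

Base: (n39, dist=0).
Iteration 1: edges from {n39} -> (n6, dist=1).
Iteration 2: edges from {n6} -> (n25, dist=2).
Iteration 3: no outgoing edges from {n25}; recursion stops.
SUM(dist) = 0 + 1 + 2 = 3.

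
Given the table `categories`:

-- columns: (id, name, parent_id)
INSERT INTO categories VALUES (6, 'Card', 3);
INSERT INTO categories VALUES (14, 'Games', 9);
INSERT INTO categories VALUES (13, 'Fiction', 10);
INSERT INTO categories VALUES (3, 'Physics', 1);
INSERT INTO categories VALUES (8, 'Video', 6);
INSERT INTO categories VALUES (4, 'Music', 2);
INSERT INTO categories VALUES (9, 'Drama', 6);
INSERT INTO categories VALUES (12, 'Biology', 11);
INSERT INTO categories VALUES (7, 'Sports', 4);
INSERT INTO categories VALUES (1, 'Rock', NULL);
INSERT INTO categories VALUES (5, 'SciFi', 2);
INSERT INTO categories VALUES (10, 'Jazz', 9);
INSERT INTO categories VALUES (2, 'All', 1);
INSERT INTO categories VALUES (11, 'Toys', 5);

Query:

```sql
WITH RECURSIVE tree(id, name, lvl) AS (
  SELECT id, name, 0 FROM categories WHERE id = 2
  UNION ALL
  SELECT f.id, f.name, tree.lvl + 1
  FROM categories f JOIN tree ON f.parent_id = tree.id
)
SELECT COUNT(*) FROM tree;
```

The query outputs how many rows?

Base: id=2 (All) at lvl 0.
Iteration 1: rows with parent_id in {2} -> Music (id 4, lvl 1), SciFi (id 5, lvl 1).
Iteration 2: rows with parent_id in {4,5} -> Sports (id 7, lvl 2), Toys (id 11, lvl 2).
Iteration 3: rows with parent_id in {7,11} -> Biology (id 12, lvl 3).
Iteration 4: no rows with parent_id in {12}; recursion stops.
Total rows emitted: 6.

6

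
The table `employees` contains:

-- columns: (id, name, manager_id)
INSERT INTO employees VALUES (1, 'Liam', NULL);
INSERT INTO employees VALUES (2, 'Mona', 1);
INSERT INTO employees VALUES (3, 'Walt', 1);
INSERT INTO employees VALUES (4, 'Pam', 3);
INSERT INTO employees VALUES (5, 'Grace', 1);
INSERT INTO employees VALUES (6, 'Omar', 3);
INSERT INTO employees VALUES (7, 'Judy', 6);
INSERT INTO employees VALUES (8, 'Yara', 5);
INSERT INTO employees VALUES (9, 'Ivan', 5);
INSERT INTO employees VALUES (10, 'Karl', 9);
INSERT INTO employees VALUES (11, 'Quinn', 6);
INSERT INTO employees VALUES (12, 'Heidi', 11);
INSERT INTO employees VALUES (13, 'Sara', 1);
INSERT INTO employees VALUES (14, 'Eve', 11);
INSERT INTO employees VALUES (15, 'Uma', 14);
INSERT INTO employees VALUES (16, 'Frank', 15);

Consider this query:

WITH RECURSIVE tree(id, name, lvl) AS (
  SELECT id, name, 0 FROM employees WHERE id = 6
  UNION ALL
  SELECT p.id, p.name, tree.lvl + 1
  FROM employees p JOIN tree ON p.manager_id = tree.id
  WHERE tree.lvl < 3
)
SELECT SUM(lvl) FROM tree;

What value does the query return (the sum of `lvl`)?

9

Base: id=6 (Omar) at lvl 0.
Iteration 1: rows with manager_id in {6} -> Judy (id 7, lvl 1), Quinn (id 11, lvl 1).
Iteration 2: rows with manager_id in {7,11} -> Heidi (id 12, lvl 2), Eve (id 14, lvl 2).
Iteration 3: rows with manager_id in {12,14} -> Uma (id 15, lvl 3).
Iteration 4: lvl < 3 fails for all current rows; recursion stops.
SUM(lvl) = 0 + 1 + 1 + 2 + 2 + 3 = 9.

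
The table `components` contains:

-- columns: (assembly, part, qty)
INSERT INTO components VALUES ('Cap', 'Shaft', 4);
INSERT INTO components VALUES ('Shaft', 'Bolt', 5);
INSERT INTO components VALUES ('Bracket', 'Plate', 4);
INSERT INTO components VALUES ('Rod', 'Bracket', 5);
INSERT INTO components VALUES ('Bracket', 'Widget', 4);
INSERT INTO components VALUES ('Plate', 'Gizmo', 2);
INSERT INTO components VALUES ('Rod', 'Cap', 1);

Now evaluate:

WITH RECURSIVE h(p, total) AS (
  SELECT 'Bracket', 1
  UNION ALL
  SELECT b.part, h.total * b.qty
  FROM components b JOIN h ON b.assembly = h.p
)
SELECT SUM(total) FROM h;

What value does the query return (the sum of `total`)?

17

Base: (Bracket, total=1).
Iteration 1: components of {Bracket} -> Plate = 1*4 = 4, Widget = 1*4 = 4.
Iteration 2: components of {Plate,Widget} -> Gizmo = 4*2 = 8.
Iteration 3: no further components; recursion stops.
SUM(total) = 1 + 4 + 4 + 8 = 17.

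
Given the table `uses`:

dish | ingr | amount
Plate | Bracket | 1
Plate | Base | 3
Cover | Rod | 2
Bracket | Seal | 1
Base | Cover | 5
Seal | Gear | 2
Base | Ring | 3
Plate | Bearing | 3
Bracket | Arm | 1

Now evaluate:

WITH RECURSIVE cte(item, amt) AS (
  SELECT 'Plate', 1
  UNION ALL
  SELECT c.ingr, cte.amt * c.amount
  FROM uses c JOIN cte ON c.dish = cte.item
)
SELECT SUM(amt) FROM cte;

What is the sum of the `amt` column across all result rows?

Base: (Plate, amt=1).
Iteration 1: components of {Plate} -> Base = 1*3 = 3, Bearing = 1*3 = 3, Bracket = 1*1 = 1.
Iteration 2: components of {Base,Bearing,Bracket} -> Arm = 1*1 = 1, Cover = 3*5 = 15, Ring = 3*3 = 9, Seal = 1*1 = 1.
Iteration 3: components of {Arm,Cover,Ring,Seal} -> Gear = 1*2 = 2, Rod = 15*2 = 30.
Iteration 4: no further components; recursion stops.
SUM(amt) = 1 + 3 + 1 + 3 + 9 + 15 + 1 + 1 + 30 + 2 = 66.

66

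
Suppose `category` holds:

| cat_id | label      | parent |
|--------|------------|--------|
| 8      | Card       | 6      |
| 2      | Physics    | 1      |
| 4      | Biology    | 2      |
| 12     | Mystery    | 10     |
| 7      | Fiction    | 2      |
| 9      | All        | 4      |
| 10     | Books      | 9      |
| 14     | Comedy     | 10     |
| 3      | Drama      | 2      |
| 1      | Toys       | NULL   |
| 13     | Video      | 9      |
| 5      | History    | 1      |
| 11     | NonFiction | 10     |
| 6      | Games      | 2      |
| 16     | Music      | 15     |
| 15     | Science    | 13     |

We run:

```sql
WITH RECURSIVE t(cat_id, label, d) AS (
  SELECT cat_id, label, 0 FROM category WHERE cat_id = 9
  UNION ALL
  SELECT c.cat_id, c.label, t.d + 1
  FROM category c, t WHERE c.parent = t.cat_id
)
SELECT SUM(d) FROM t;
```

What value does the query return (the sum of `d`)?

13

Base: cat_id=9 (All) at d 0.
Iteration 1: rows with parent in {9} -> Books (id 10, d 1), Video (id 13, d 1).
Iteration 2: rows with parent in {10,13} -> NonFiction (id 11, d 2), Mystery (id 12, d 2), Comedy (id 14, d 2), Science (id 15, d 2).
Iteration 3: rows with parent in {11,12,14,15} -> Music (id 16, d 3).
Iteration 4: no rows with parent in {16}; recursion stops.
SUM(d) = 0 + 1 + 1 + 2 + 2 + 2 + 2 + 3 = 13.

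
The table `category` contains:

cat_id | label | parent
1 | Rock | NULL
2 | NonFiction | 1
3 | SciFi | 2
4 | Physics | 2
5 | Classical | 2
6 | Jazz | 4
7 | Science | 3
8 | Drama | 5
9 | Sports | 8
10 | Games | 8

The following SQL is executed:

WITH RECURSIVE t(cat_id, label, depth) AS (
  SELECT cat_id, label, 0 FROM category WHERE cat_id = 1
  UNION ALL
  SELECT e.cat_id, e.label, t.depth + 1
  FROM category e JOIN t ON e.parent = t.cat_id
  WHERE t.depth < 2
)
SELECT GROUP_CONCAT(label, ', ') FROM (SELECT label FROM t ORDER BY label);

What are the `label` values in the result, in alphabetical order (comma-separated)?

Classical, NonFiction, Physics, Rock, SciFi

Base: cat_id=1 (Rock) at depth 0.
Iteration 1: rows with parent in {1} -> NonFiction (id 2, depth 1).
Iteration 2: rows with parent in {2} -> SciFi (id 3, depth 2), Physics (id 4, depth 2), Classical (id 5, depth 2).
Iteration 3: depth < 2 fails for all current rows; recursion stops.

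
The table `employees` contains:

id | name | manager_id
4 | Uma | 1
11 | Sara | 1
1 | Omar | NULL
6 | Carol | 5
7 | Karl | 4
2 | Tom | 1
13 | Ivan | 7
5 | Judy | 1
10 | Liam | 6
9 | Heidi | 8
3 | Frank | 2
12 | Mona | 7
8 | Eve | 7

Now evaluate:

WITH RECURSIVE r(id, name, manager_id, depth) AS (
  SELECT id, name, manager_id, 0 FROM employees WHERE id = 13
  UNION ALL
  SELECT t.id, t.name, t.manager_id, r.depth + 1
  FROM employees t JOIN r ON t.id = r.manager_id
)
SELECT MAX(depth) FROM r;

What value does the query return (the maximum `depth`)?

Base: id=13 (Ivan), manager_id=7, depth 0.
Iteration 1: join on id=7 -> Karl (id 7, manager_id=4, depth 1).
Iteration 2: join on id=4 -> Uma (id 4, manager_id=1, depth 2).
Iteration 3: join on id=1 -> Omar (id 1, manager_id=NULL, depth 3).
Iteration 4: manager_id is NULL; no match; recursion stops.
depth values: 0, 1, 2, 3; the maximum is 3.

3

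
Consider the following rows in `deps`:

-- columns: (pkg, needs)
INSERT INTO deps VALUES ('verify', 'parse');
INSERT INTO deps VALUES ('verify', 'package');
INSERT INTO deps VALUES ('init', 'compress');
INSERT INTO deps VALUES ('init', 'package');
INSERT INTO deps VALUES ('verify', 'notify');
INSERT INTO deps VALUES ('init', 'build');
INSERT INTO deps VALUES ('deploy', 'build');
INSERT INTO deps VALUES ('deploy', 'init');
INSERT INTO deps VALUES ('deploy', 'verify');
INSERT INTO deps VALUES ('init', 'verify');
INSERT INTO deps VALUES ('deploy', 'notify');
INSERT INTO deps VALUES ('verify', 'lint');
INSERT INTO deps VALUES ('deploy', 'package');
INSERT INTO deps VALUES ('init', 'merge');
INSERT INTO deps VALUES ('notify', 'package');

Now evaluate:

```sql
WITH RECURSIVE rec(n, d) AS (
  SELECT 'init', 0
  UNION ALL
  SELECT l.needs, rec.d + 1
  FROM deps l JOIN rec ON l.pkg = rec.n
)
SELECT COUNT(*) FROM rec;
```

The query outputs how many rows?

Base: (init, d=0).
Iteration 1: edges from {init} -> (build, d=1), (compress, d=1), (merge, d=1), (package, d=1), (verify, d=1).
Iteration 2: edges from {build,compress,merge,package,verify} -> (lint, d=2), (notify, d=2), (package, d=2), (parse, d=2).
Iteration 3: edges from {lint,notify,package,parse} -> (package, d=3).
Iteration 4: no outgoing edges from {package}; recursion stops.
Total rows emitted: 11.

11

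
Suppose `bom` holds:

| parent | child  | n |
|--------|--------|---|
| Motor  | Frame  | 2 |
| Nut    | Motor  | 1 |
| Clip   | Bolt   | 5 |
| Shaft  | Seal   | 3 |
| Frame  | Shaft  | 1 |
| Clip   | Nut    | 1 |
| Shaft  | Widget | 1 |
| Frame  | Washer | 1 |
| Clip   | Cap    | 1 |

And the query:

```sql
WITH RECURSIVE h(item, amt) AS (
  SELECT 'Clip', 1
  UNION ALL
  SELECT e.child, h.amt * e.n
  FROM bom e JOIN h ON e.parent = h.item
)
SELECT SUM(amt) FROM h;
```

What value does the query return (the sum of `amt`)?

Base: (Clip, amt=1).
Iteration 1: components of {Clip} -> Bolt = 1*5 = 5, Cap = 1*1 = 1, Nut = 1*1 = 1.
Iteration 2: components of {Bolt,Cap,Nut} -> Motor = 1*1 = 1.
Iteration 3: components of {Motor} -> Frame = 1*2 = 2.
Iteration 4: components of {Frame} -> Shaft = 2*1 = 2, Washer = 2*1 = 2.
Iteration 5: components of {Shaft,Washer} -> Seal = 2*3 = 6, Widget = 2*1 = 2.
Iteration 6: no further components; recursion stops.
SUM(amt) = 1 + 5 + 1 + 1 + 1 + 2 + 2 + 2 + 2 + 6 = 23.

23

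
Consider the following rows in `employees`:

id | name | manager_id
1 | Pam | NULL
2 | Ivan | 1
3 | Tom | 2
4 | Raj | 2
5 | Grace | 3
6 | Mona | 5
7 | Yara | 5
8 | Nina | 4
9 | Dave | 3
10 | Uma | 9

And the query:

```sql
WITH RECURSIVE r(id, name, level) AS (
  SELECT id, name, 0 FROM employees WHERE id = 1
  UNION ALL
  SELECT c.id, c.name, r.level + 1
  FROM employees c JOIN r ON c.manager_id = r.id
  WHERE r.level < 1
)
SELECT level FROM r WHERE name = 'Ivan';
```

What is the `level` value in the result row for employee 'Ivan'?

Base: id=1 (Pam) at level 0.
Iteration 1: rows with manager_id in {1} -> Ivan (id 2, level 1).
Iteration 2: level < 1 fails for all current rows; recursion stops.

1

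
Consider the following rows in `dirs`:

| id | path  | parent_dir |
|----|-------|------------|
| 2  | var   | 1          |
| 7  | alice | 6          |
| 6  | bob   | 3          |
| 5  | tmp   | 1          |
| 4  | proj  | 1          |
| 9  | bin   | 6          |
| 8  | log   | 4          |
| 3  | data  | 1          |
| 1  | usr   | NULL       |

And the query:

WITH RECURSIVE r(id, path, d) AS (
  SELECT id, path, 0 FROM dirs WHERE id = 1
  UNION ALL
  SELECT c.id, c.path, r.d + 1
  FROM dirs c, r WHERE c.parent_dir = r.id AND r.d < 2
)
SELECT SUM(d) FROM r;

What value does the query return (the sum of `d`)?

Base: id=1 (usr) at d 0.
Iteration 1: rows with parent_dir in {1} -> var (id 2, d 1), data (id 3, d 1), proj (id 4, d 1), tmp (id 5, d 1).
Iteration 2: rows with parent_dir in {2,3,4,5} -> bob (id 6, d 2), log (id 8, d 2).
Iteration 3: d < 2 fails for all current rows; recursion stops.
SUM(d) = 0 + 1 + 1 + 1 + 1 + 2 + 2 = 8.

8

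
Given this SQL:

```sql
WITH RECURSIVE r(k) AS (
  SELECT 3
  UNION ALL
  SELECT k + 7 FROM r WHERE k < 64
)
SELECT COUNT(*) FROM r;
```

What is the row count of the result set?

10

Base: k=3.
Iteration 1: 3 < 64 holds -> k = 3 + 7 = 10.
Iteration 2: 10 < 64 holds -> k = 10 + 7 = 17.
Iteration 3: 17 < 64 holds -> k = 17 + 7 = 24.
Iteration 4: 24 < 64 holds -> k = 24 + 7 = 31.
Iteration 5: 31 < 64 holds -> k = 31 + 7 = 38.
Iteration 6: 38 < 64 holds -> k = 38 + 7 = 45.
Iteration 7: 45 < 64 holds -> k = 45 + 7 = 52.
Iteration 8: 52 < 64 holds -> k = 52 + 7 = 59.
Iteration 9: 59 < 64 holds -> k = 59 + 7 = 66.
Iteration 10: 66 < 64 fails; recursion stops.
Total rows emitted: 10.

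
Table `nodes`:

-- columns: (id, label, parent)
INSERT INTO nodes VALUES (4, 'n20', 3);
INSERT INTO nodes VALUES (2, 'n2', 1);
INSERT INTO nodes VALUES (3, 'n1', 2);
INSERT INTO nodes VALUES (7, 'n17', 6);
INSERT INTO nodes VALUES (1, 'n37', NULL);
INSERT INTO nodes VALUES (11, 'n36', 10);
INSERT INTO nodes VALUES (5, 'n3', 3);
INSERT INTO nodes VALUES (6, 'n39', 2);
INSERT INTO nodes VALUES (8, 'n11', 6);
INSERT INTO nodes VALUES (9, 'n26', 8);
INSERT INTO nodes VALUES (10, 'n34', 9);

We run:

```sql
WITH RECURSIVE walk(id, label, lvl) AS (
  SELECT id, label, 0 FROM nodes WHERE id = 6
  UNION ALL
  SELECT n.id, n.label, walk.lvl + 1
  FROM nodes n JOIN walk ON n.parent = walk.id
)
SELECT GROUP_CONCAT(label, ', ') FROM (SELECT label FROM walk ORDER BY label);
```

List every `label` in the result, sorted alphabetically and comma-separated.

n11, n17, n26, n34, n36, n39

Base: id=6 (n39) at lvl 0.
Iteration 1: rows with parent in {6} -> n17 (id 7, lvl 1), n11 (id 8, lvl 1).
Iteration 2: rows with parent in {7,8} -> n26 (id 9, lvl 2).
Iteration 3: rows with parent in {9} -> n34 (id 10, lvl 3).
Iteration 4: rows with parent in {10} -> n36 (id 11, lvl 4).
Iteration 5: no rows with parent in {11}; recursion stops.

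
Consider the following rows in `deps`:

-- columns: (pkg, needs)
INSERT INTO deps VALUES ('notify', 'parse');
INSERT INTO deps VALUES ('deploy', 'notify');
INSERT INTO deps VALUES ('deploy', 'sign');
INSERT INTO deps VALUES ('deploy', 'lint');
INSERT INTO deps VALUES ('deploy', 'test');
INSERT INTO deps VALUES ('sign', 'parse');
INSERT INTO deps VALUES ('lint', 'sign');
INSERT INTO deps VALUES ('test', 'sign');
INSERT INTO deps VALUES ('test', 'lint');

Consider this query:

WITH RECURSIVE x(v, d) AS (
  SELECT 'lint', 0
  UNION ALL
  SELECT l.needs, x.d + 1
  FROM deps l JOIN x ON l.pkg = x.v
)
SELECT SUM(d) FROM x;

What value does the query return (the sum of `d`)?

Base: (lint, d=0).
Iteration 1: edges from {lint} -> (sign, d=1).
Iteration 2: edges from {sign} -> (parse, d=2).
Iteration 3: no outgoing edges from {parse}; recursion stops.
SUM(d) = 0 + 1 + 2 = 3.

3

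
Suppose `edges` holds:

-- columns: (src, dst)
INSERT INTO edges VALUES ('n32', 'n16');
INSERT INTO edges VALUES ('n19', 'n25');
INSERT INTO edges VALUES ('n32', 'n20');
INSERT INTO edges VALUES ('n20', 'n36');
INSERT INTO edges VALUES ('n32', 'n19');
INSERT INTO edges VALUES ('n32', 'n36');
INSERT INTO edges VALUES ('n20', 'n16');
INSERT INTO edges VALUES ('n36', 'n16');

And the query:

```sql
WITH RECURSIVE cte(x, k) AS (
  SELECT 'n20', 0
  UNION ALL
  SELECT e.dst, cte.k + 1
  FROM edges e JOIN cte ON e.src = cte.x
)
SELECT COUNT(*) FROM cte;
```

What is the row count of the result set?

4

Base: (n20, k=0).
Iteration 1: edges from {n20} -> (n16, k=1), (n36, k=1).
Iteration 2: edges from {n16,n36} -> (n16, k=2).
Iteration 3: no outgoing edges from {n16}; recursion stops.
Total rows emitted: 4.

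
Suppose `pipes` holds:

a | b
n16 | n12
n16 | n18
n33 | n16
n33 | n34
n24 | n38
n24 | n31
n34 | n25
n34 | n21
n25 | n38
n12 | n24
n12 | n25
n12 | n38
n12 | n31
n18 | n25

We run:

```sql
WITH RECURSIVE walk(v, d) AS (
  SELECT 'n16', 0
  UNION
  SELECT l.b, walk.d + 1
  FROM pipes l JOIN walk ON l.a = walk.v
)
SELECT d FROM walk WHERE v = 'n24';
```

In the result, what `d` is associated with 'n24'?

Base: (n16, d=0).
Iteration 1: edges from {n16} -> (n12, d=1), (n18, d=1).
Iteration 2: edges from {n12,n18} -> (n24, d=2), (n25, d=2), (n31, d=2), (n38, d=2). [UNION drops 1 duplicate row(s)]
Iteration 3: edges from {n24,n25,n31,n38} -> (n31, d=3), (n38, d=3). [UNION drops 1 duplicate row(s)]
Iteration 4: no outgoing edges from {n31,n38}; recursion stops.

2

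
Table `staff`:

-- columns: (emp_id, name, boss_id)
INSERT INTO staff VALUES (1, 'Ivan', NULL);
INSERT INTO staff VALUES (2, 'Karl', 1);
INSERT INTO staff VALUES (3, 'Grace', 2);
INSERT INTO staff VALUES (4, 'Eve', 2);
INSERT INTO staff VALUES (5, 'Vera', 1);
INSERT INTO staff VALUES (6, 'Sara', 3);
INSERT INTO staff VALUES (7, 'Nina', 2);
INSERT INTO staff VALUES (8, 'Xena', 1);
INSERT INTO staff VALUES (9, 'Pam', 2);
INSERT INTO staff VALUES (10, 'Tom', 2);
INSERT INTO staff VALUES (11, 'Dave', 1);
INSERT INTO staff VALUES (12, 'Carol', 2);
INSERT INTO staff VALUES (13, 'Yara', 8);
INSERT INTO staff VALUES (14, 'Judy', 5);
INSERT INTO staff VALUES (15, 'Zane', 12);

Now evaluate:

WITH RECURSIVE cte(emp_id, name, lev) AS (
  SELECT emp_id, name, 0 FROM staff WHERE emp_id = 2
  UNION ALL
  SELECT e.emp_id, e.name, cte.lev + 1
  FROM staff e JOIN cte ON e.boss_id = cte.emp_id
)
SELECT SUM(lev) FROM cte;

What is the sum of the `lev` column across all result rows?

Base: emp_id=2 (Karl) at lev 0.
Iteration 1: rows with boss_id in {2} -> Grace (id 3, lev 1), Eve (id 4, lev 1), Nina (id 7, lev 1), Pam (id 9, lev 1), Tom (id 10, lev 1), Carol (id 12, lev 1).
Iteration 2: rows with boss_id in {3,4,7,9,10,12} -> Sara (id 6, lev 2), Zane (id 15, lev 2).
Iteration 3: no rows with boss_id in {6,15}; recursion stops.
SUM(lev) = 0 + 1 + 1 + 1 + 1 + 1 + 1 + 2 + 2 = 10.

10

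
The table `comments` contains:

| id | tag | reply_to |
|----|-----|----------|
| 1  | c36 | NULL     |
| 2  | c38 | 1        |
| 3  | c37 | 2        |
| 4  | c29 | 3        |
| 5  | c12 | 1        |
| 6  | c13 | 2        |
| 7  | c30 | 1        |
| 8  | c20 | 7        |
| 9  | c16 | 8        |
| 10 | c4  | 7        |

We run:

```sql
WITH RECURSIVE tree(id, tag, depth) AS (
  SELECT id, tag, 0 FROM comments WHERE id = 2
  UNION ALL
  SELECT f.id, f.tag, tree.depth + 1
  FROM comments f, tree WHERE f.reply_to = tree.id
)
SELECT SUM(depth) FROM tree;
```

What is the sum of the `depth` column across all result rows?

Base: id=2 (c38) at depth 0.
Iteration 1: rows with reply_to in {2} -> c37 (id 3, depth 1), c13 (id 6, depth 1).
Iteration 2: rows with reply_to in {3,6} -> c29 (id 4, depth 2).
Iteration 3: no rows with reply_to in {4}; recursion stops.
SUM(depth) = 0 + 1 + 1 + 2 = 4.

4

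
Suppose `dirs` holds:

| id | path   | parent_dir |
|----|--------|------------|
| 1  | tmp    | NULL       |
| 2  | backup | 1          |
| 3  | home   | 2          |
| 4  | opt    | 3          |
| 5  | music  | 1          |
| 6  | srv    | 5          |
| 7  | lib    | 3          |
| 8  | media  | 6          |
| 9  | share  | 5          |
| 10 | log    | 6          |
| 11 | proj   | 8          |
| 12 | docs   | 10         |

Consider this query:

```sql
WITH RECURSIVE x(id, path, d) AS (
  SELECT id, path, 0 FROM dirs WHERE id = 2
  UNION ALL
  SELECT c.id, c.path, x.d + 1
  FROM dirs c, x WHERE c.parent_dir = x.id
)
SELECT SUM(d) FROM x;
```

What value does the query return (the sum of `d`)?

5

Base: id=2 (backup) at d 0.
Iteration 1: rows with parent_dir in {2} -> home (id 3, d 1).
Iteration 2: rows with parent_dir in {3} -> opt (id 4, d 2), lib (id 7, d 2).
Iteration 3: no rows with parent_dir in {4,7}; recursion stops.
SUM(d) = 0 + 1 + 2 + 2 = 5.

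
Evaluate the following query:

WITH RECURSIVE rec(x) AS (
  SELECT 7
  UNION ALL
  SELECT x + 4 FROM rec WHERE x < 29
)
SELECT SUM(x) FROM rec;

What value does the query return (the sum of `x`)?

133

Base: x=7.
Iteration 1: 7 < 29 holds -> x = 7 + 4 = 11.
Iteration 2: 11 < 29 holds -> x = 11 + 4 = 15.
Iteration 3: 15 < 29 holds -> x = 15 + 4 = 19.
Iteration 4: 19 < 29 holds -> x = 19 + 4 = 23.
Iteration 5: 23 < 29 holds -> x = 23 + 4 = 27.
Iteration 6: 27 < 29 holds -> x = 27 + 4 = 31.
Iteration 7: 31 < 29 fails; recursion stops.
SUM(x) = 7 + 11 + 15 + 19 + 23 + 27 + 31 = 133.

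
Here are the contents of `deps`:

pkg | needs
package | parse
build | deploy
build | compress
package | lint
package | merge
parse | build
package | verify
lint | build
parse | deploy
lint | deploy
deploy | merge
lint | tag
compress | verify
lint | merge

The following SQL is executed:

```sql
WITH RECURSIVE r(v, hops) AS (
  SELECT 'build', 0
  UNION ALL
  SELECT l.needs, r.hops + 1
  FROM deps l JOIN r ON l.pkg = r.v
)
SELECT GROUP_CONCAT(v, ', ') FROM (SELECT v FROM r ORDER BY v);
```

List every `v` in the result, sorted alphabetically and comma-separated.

build, compress, deploy, merge, verify

Base: (build, hops=0).
Iteration 1: edges from {build} -> (compress, hops=1), (deploy, hops=1).
Iteration 2: edges from {compress,deploy} -> (merge, hops=2), (verify, hops=2).
Iteration 3: no outgoing edges from {merge,verify}; recursion stops.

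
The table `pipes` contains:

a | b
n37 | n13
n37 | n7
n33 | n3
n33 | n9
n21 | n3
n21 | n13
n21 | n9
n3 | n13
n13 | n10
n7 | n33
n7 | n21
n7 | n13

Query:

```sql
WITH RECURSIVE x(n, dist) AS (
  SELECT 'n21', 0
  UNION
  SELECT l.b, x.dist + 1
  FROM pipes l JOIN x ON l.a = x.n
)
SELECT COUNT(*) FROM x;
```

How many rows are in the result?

Base: (n21, dist=0).
Iteration 1: edges from {n21} -> (n13, dist=1), (n3, dist=1), (n9, dist=1).
Iteration 2: edges from {n13,n3,n9} -> (n10, dist=2), (n13, dist=2).
Iteration 3: edges from {n10,n13} -> (n10, dist=3).
Iteration 4: no outgoing edges from {n10}; recursion stops.
Total rows emitted: 7.

7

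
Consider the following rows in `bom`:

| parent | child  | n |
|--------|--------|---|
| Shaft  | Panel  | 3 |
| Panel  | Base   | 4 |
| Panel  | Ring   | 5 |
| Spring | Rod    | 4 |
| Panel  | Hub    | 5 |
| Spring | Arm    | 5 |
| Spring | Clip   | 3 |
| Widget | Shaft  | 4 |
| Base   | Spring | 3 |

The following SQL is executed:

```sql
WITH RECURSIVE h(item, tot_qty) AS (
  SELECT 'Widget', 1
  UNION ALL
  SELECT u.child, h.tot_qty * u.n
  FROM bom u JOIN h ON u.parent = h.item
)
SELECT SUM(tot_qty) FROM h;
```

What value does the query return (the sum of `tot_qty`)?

2057

Base: (Widget, tot_qty=1).
Iteration 1: components of {Widget} -> Shaft = 1*4 = 4.
Iteration 2: components of {Shaft} -> Panel = 4*3 = 12.
Iteration 3: components of {Panel} -> Base = 12*4 = 48, Hub = 12*5 = 60, Ring = 12*5 = 60.
Iteration 4: components of {Base,Hub,Ring} -> Spring = 48*3 = 144.
Iteration 5: components of {Spring} -> Arm = 144*5 = 720, Clip = 144*3 = 432, Rod = 144*4 = 576.
Iteration 6: no further components; recursion stops.
SUM(tot_qty) = 1 + 4 + 12 + 60 + 60 + 48 + 144 + 432 + 576 + 720 = 2057.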